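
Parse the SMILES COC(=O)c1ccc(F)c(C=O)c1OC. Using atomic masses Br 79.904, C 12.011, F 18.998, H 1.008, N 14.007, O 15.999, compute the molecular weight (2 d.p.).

First, the molecular formula is C10H9FO4 (counting implicit H from valence).
  C: 10 × 12.011 = 120.110
  F: 1 × 18.998 = 18.998
  H: 9 × 1.008 = 9.072
  O: 4 × 15.999 = 63.996
Sum: 10×12.011 + 1×18.998 + 9×1.008 + 4×15.999 = 212.176 → 212.18 g/mol.

212.18 g/mol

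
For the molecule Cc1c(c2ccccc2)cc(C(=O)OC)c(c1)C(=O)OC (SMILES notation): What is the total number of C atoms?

Count every carbon token in the SMILES (each C, including those in ring-closure positions and inside branches).
Carbon count: 17.

17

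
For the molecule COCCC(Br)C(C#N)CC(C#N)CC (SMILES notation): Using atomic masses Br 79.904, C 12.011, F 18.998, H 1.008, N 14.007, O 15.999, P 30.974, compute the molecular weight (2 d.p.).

First, the molecular formula is C11H17BrN2O (counting implicit H from valence).
  Br: 1 × 79.904 = 79.904
  C: 11 × 12.011 = 132.121
  H: 17 × 1.008 = 17.136
  N: 2 × 14.007 = 28.014
  O: 1 × 15.999 = 15.999
Sum: 1×79.904 + 11×12.011 + 17×1.008 + 2×14.007 + 1×15.999 = 273.174 → 273.17 g/mol.

273.17 g/mol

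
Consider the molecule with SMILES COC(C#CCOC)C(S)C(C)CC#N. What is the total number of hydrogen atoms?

17

Walk through each heavy atom and fill implicit hydrogens from standard valence (C 4, N 3, O 2, S 2, halogen 1):
  atom 1: C, bond orders sum to 1 (valence 4) → 3 H
  atom 2: O, bond orders sum to 2 (valence 2) → 0 H
  atom 3: C, bond orders sum to 3 (valence 4) → 1 H
  atom 4: C, bond orders sum to 4 (valence 4) → 0 H
  atom 5: C, bond orders sum to 4 (valence 4) → 0 H
  atom 6: C, bond orders sum to 2 (valence 4) → 2 H
  atom 7: O, bond orders sum to 2 (valence 2) → 0 H
  atom 8: C, bond orders sum to 1 (valence 4) → 3 H
  atom 9: C, bond orders sum to 3 (valence 4) → 1 H
  atom 10: S, bond orders sum to 1 (valence 2) → 1 H
  atom 11: C, bond orders sum to 3 (valence 4) → 1 H
  atom 12: C, bond orders sum to 1 (valence 4) → 3 H
  atom 13: C, bond orders sum to 2 (valence 4) → 2 H
  atom 14: C, bond orders sum to 4 (valence 4) → 0 H
  atom 15: N, bond orders sum to 3 (valence 3) → 0 H
Total hydrogens: 17.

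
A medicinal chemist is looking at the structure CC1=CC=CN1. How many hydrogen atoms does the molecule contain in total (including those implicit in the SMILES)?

Walk through each heavy atom and fill implicit hydrogens from standard valence (C 4, N 3, O 2, S 2, halogen 1):
  atom 1: C, bond orders sum to 1 (valence 4) → 3 H
  atom 2: C, bond orders sum to 4 (valence 4) → 0 H
  atom 3: C, bond orders sum to 3 (valence 4) → 1 H
  atom 4: C, bond orders sum to 3 (valence 4) → 1 H
  atom 5: C, bond orders sum to 3 (valence 4) → 1 H
  atom 6: N, bond orders sum to 2 (valence 3) → 1 H
Total hydrogens: 7.

7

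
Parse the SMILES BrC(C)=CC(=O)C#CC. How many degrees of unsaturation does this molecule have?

Degree of unsaturation = (number of rings) + (number of π bonds).
Ring closures in the SMILES: 0.
π bonds: 2 double bonds (each 1 DoU), 1 triple bond (each 2 DoU) → 4 DoU from unsaturation.
Total DoU = 0 + 4 = 4.

4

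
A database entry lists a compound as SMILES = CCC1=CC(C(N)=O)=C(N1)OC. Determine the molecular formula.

Walk through each heavy atom and fill implicit hydrogens from standard valence (C 4, N 3, O 2, S 2, halogen 1):
  atom 1: C, bond orders sum to 1 (valence 4) → 3 H
  atom 2: C, bond orders sum to 2 (valence 4) → 2 H
  atom 3: C, bond orders sum to 4 (valence 4) → 0 H
  atom 4: C, bond orders sum to 3 (valence 4) → 1 H
  atom 5: C, bond orders sum to 4 (valence 4) → 0 H
  atom 6: C, bond orders sum to 4 (valence 4) → 0 H
  atom 7: N, bond orders sum to 1 (valence 3) → 2 H
  atom 8: O, bond orders sum to 2 (valence 2) → 0 H
  atom 9: C, bond orders sum to 4 (valence 4) → 0 H
  atom 10: N, bond orders sum to 2 (valence 3) → 1 H
  atom 11: O, bond orders sum to 2 (valence 2) → 0 H
  atom 12: C, bond orders sum to 1 (valence 4) → 3 H
Totals → C:8, H:12, N:2, O:2.

C8H12N2O2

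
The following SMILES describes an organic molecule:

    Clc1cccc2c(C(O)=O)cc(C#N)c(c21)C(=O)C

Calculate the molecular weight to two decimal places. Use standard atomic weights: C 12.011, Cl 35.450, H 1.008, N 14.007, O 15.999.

273.67 g/mol

First, the molecular formula is C14H8ClNO3 (counting implicit H from valence).
  C: 14 × 12.011 = 168.154
  Cl: 1 × 35.450 = 35.450
  H: 8 × 1.008 = 8.064
  N: 1 × 14.007 = 14.007
  O: 3 × 15.999 = 47.997
Sum: 14×12.011 + 1×35.450 + 8×1.008 + 1×14.007 + 3×15.999 = 273.672 → 273.67 g/mol.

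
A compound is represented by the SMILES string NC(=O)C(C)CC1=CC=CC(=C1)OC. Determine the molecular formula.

C11H15NO2

Walk through each heavy atom and fill implicit hydrogens from standard valence (C 4, N 3, O 2, S 2, halogen 1):
  atom 1: N, bond orders sum to 1 (valence 3) → 2 H
  atom 2: C, bond orders sum to 4 (valence 4) → 0 H
  atom 3: O, bond orders sum to 2 (valence 2) → 0 H
  atom 4: C, bond orders sum to 3 (valence 4) → 1 H
  atom 5: C, bond orders sum to 1 (valence 4) → 3 H
  atom 6: C, bond orders sum to 2 (valence 4) → 2 H
  atom 7: C, bond orders sum to 4 (valence 4) → 0 H
  atom 8: C, bond orders sum to 3 (valence 4) → 1 H
  atom 9: C, bond orders sum to 3 (valence 4) → 1 H
  atom 10: C, bond orders sum to 3 (valence 4) → 1 H
  atom 11: C, bond orders sum to 4 (valence 4) → 0 H
  atom 12: C, bond orders sum to 3 (valence 4) → 1 H
  atom 13: O, bond orders sum to 2 (valence 2) → 0 H
  atom 14: C, bond orders sum to 1 (valence 4) → 3 H
Totals → C:11, H:15, N:1, O:2.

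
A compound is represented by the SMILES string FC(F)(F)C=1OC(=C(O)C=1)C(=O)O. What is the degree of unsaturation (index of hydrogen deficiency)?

Degree of unsaturation = (number of rings) + (number of π bonds).
Ring closures in the SMILES: 1.
π bonds: 3 double bonds (each 1 DoU) → 3 DoU from unsaturation.
Total DoU = 1 + 3 = 4.

4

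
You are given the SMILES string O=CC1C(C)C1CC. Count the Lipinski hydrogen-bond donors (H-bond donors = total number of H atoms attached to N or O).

Donors: find every N or O and count the H atoms it carries.
  atom 1 (O): bond orders sum to 2 → 0 H
Lipinski HBD = 0.

0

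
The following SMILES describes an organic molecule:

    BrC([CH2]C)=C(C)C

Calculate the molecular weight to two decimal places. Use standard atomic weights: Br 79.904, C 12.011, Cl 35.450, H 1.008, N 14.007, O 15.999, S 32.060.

First, the molecular formula is C6H11Br (counting implicit H from valence).
  Br: 1 × 79.904 = 79.904
  C: 6 × 12.011 = 72.066
  H: 11 × 1.008 = 11.088
Sum: 1×79.904 + 6×12.011 + 11×1.008 = 163.058 → 163.06 g/mol.

163.06 g/mol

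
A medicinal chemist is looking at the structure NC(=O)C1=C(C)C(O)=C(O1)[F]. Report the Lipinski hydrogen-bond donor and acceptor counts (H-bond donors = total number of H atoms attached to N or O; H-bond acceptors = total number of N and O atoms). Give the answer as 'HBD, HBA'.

3, 4

Donors: find every N or O and count the H atoms it carries.
  atom 1 (N): bond orders sum to 1 → 2 H
  atom 3 (O): bond orders sum to 2 → 0 H
  atom 8 (O): bond orders sum to 1 → 1 H
  atom 10 (O): bond orders sum to 2 → 0 H
Lipinski HBD = 3.
Acceptors: N atoms = 1, O atoms = 3 → HBA = 4.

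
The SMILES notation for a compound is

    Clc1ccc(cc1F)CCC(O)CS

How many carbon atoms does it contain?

Count every carbon token in the SMILES (each C, including those in ring-closure positions and inside branches).
Carbon count: 10.

10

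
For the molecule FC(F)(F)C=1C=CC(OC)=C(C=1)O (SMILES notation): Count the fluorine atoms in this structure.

Scan the SMILES for F atoms (remember two-letter symbols like Cl and Br are single atoms).
Fluorine count: 3.

3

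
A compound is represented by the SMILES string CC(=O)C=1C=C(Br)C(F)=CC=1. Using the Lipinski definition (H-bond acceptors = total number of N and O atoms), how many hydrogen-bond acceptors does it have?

N atoms: 0; O atoms: 1.
Lipinski HBA = 0 + 1 = 1.

1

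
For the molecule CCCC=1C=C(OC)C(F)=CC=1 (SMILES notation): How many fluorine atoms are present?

Scan the SMILES for F atoms (remember two-letter symbols like Cl and Br are single atoms).
Fluorine count: 1.

1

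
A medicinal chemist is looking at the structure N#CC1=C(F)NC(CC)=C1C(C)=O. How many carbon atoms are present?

Count every carbon token in the SMILES (each C, including those in ring-closure positions and inside branches).
Carbon count: 9.

9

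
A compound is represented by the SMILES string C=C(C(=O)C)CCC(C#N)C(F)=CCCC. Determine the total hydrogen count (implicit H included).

18

Walk through each heavy atom and fill implicit hydrogens from standard valence (C 4, N 3, O 2, S 2, halogen 1):
  atom 1: C, bond orders sum to 2 (valence 4) → 2 H
  atom 2: C, bond orders sum to 4 (valence 4) → 0 H
  atom 3: C, bond orders sum to 4 (valence 4) → 0 H
  atom 4: O, bond orders sum to 2 (valence 2) → 0 H
  atom 5: C, bond orders sum to 1 (valence 4) → 3 H
  atom 6: C, bond orders sum to 2 (valence 4) → 2 H
  atom 7: C, bond orders sum to 2 (valence 4) → 2 H
  atom 8: C, bond orders sum to 3 (valence 4) → 1 H
  atom 9: C, bond orders sum to 4 (valence 4) → 0 H
  atom 10: N, bond orders sum to 3 (valence 3) → 0 H
  atom 11: C, bond orders sum to 4 (valence 4) → 0 H
  atom 12: F (halogen, monovalent) → 0 H
  atom 13: C, bond orders sum to 3 (valence 4) → 1 H
  atom 14: C, bond orders sum to 2 (valence 4) → 2 H
  atom 15: C, bond orders sum to 2 (valence 4) → 2 H
  atom 16: C, bond orders sum to 1 (valence 4) → 3 H
Total hydrogens: 18.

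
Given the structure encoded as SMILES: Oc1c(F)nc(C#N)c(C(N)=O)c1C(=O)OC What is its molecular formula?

Walk through each heavy atom and fill implicit hydrogens from standard valence (C 4, N 3, O 2, S 2, halogen 1); for lowercase aromatic atoms, an aromatic c carries 1 H when it has two neighbours and 0 H with three, and aromatic n carries 0 H:
  atom 1: O, bond orders sum to 1 (valence 2) → 1 H
  atom 2: aromatic c, 3 neighbours → 0 H
  atom 3: aromatic c, 3 neighbours → 0 H
  atom 4: F (halogen, monovalent) → 0 H
  atom 5: aromatic n, 2 neighbours → 0 H
  atom 6: aromatic c, 3 neighbours → 0 H
  atom 7: C, bond orders sum to 4 (valence 4) → 0 H
  atom 8: N, bond orders sum to 3 (valence 3) → 0 H
  atom 9: aromatic c, 3 neighbours → 0 H
  atom 10: C, bond orders sum to 4 (valence 4) → 0 H
  atom 11: N, bond orders sum to 1 (valence 3) → 2 H
  atom 12: O, bond orders sum to 2 (valence 2) → 0 H
  atom 13: aromatic c, 3 neighbours → 0 H
  atom 14: C, bond orders sum to 4 (valence 4) → 0 H
  atom 15: O, bond orders sum to 2 (valence 2) → 0 H
  atom 16: O, bond orders sum to 2 (valence 2) → 0 H
  atom 17: C, bond orders sum to 1 (valence 4) → 3 H
Totals → C:9, H:6, F:1, N:3, O:4.
In Hill order: C9H6FN3O4.

C9H6FN3O4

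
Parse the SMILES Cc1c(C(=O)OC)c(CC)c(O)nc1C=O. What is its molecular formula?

Walk through each heavy atom and fill implicit hydrogens from standard valence (C 4, N 3, O 2, S 2, halogen 1); for lowercase aromatic atoms, an aromatic c carries 1 H when it has two neighbours and 0 H with three, and aromatic n carries 0 H:
  atom 1: C, bond orders sum to 1 (valence 4) → 3 H
  atom 2: aromatic c, 3 neighbours → 0 H
  atom 3: aromatic c, 3 neighbours → 0 H
  atom 4: C, bond orders sum to 4 (valence 4) → 0 H
  atom 5: O, bond orders sum to 2 (valence 2) → 0 H
  atom 6: O, bond orders sum to 2 (valence 2) → 0 H
  atom 7: C, bond orders sum to 1 (valence 4) → 3 H
  atom 8: aromatic c, 3 neighbours → 0 H
  atom 9: C, bond orders sum to 2 (valence 4) → 2 H
  atom 10: C, bond orders sum to 1 (valence 4) → 3 H
  atom 11: aromatic c, 3 neighbours → 0 H
  atom 12: O, bond orders sum to 1 (valence 2) → 1 H
  atom 13: aromatic n, 2 neighbours → 0 H
  atom 14: aromatic c, 3 neighbours → 0 H
  atom 15: C, bond orders sum to 3 (valence 4) → 1 H
  atom 16: O, bond orders sum to 2 (valence 2) → 0 H
Totals → C:11, H:13, N:1, O:4.

C11H13NO4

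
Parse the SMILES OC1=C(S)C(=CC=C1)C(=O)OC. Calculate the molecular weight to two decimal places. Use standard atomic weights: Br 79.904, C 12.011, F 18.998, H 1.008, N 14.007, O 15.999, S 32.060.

184.21 g/mol

First, the molecular formula is C8H8O3S (counting implicit H from valence).
  C: 8 × 12.011 = 96.088
  H: 8 × 1.008 = 8.064
  O: 3 × 15.999 = 47.997
  S: 1 × 32.060 = 32.060
Sum: 8×12.011 + 8×1.008 + 3×15.999 + 1×32.060 = 184.209 → 184.21 g/mol.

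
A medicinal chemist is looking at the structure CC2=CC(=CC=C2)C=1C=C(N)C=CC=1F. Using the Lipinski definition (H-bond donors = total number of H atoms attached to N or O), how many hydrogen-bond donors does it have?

Donors: find every N or O and count the H atoms it carries.
  atom 11 (N): bond orders sum to 1 → 2 H
Lipinski HBD = 2.

2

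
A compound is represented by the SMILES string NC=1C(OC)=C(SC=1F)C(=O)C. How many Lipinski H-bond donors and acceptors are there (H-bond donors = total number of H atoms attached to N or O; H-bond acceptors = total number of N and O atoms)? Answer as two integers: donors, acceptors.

2, 3

Donors: find every N or O and count the H atoms it carries.
  atom 1 (N): bond orders sum to 1 → 2 H
  atom 4 (O): bond orders sum to 2 → 0 H
  atom 11 (O): bond orders sum to 2 → 0 H
Lipinski HBD = 2.
Acceptors: N atoms = 1, O atoms = 2 → HBA = 3.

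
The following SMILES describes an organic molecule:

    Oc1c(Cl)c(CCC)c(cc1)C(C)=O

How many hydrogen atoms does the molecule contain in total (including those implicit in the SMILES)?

Walk through each heavy atom and fill implicit hydrogens from standard valence (C 4, N 3, O 2, S 2, halogen 1); for lowercase aromatic atoms, an aromatic c carries 1 H when it has two neighbours and 0 H with three, and aromatic n carries 0 H:
  atom 1: O, bond orders sum to 1 (valence 2) → 1 H
  atom 2: aromatic c, 3 neighbours → 0 H
  atom 3: aromatic c, 3 neighbours → 0 H
  atom 4: Cl (halogen, monovalent) → 0 H
  atom 5: aromatic c, 3 neighbours → 0 H
  atom 6: C, bond orders sum to 2 (valence 4) → 2 H
  atom 7: C, bond orders sum to 2 (valence 4) → 2 H
  atom 8: C, bond orders sum to 1 (valence 4) → 3 H
  atom 9: aromatic c, 3 neighbours → 0 H
  atom 10: aromatic c, 2 neighbours → 1 H
  atom 11: aromatic c, 2 neighbours → 1 H
  atom 12: C, bond orders sum to 4 (valence 4) → 0 H
  atom 13: C, bond orders sum to 1 (valence 4) → 3 H
  atom 14: O, bond orders sum to 2 (valence 2) → 0 H
Total hydrogens: 13.

13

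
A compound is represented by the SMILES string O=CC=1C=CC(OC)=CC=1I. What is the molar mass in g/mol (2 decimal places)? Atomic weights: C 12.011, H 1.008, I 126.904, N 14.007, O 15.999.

First, the molecular formula is C8H7IO2 (counting implicit H from valence).
  C: 8 × 12.011 = 96.088
  H: 7 × 1.008 = 7.056
  I: 1 × 126.904 = 126.904
  O: 2 × 15.999 = 31.998
Sum: 8×12.011 + 7×1.008 + 1×126.904 + 2×15.999 = 262.046 → 262.05 g/mol.

262.05 g/mol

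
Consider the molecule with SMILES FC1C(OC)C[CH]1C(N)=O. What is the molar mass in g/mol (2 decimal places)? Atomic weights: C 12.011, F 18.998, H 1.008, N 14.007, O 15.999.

147.15 g/mol

First, the molecular formula is C6H10FNO2 (counting implicit H from valence).
  C: 6 × 12.011 = 72.066
  F: 1 × 18.998 = 18.998
  H: 10 × 1.008 = 10.080
  N: 1 × 14.007 = 14.007
  O: 2 × 15.999 = 31.998
Sum: 6×12.011 + 1×18.998 + 10×1.008 + 1×14.007 + 2×15.999 = 147.149 → 147.15 g/mol.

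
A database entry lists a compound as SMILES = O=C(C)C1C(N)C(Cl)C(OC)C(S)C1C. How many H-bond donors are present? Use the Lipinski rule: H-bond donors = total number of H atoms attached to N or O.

2

Donors: find every N or O and count the H atoms it carries.
  atom 1 (O): bond orders sum to 2 → 0 H
  atom 6 (N): bond orders sum to 1 → 2 H
  atom 10 (O): bond orders sum to 2 → 0 H
Lipinski HBD = 2.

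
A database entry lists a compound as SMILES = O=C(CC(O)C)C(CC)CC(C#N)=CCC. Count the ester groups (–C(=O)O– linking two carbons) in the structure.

Scan the SMILES for the ester motif — none present.
Groups that are present: 1 alkene, 1 hydroxyl, 1 ketone, 1 nitrile.

0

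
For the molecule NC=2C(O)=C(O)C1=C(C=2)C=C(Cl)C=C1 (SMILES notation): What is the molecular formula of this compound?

Walk through each heavy atom and fill implicit hydrogens from standard valence (C 4, N 3, O 2, S 2, halogen 1):
  atom 1: N, bond orders sum to 1 (valence 3) → 2 H
  atom 2: C, bond orders sum to 4 (valence 4) → 0 H
  atom 3: C, bond orders sum to 4 (valence 4) → 0 H
  atom 4: O, bond orders sum to 1 (valence 2) → 1 H
  atom 5: C, bond orders sum to 4 (valence 4) → 0 H
  atom 6: O, bond orders sum to 1 (valence 2) → 1 H
  atom 7: C, bond orders sum to 4 (valence 4) → 0 H
  atom 8: C, bond orders sum to 4 (valence 4) → 0 H
  atom 9: C, bond orders sum to 3 (valence 4) → 1 H
  atom 10: C, bond orders sum to 3 (valence 4) → 1 H
  atom 11: C, bond orders sum to 4 (valence 4) → 0 H
  atom 12: Cl (halogen, monovalent) → 0 H
  atom 13: C, bond orders sum to 3 (valence 4) → 1 H
  atom 14: C, bond orders sum to 3 (valence 4) → 1 H
Totals → C:10, H:8, Cl:1, N:1, O:2.

C10H8ClNO2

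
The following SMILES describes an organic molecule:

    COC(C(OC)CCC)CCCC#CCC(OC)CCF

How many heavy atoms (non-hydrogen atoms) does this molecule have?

21

Every atom symbol written in the SMILES (organic subset) is one heavy atom; implicit H are not written.
Heavy atoms by element → C:17, F:1, O:3.
Total: 21.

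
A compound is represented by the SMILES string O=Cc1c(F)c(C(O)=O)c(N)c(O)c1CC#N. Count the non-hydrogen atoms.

Every atom symbol written in the SMILES (organic subset) is one heavy atom; implicit H are not written.
Heavy atoms by element → C:10, F:1, N:2, O:4.
Total: 17.

17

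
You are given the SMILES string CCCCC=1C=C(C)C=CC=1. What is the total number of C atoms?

11

Count every carbon token in the SMILES (each C, including those in ring-closure positions and inside branches).
Carbon count: 11.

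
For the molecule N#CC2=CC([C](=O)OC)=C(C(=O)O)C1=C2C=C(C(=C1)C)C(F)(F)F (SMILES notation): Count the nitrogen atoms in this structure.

Scan the SMILES for N atoms (remember two-letter symbols like Cl and Br are single atoms).
Nitrogen count: 1.

1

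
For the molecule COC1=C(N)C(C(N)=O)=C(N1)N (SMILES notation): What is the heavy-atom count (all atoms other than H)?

Every atom symbol written in the SMILES (organic subset) is one heavy atom; implicit H are not written.
Heavy atoms by element → C:6, N:4, O:2.
Total: 12.

12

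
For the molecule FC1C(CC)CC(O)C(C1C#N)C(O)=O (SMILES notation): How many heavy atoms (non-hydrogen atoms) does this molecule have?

Every atom symbol written in the SMILES (organic subset) is one heavy atom; implicit H are not written.
Heavy atoms by element → C:10, F:1, N:1, O:3.
Total: 15.

15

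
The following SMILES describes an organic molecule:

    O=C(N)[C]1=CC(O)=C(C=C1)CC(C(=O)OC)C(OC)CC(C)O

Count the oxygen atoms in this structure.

Scan the SMILES for O atoms (remember two-letter symbols like Cl and Br are single atoms).
Oxygen count: 6.

6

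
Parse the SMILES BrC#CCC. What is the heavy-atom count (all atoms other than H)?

5

Every atom symbol written in the SMILES (organic subset) is one heavy atom; implicit H are not written.
Heavy atoms by element → Br:1, C:4.
Total: 5.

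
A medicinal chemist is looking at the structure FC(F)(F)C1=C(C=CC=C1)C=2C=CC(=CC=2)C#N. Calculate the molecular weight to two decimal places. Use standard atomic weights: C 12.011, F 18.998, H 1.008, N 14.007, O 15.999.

247.22 g/mol

First, the molecular formula is C14H8F3N (counting implicit H from valence).
  C: 14 × 12.011 = 168.154
  F: 3 × 18.998 = 56.994
  H: 8 × 1.008 = 8.064
  N: 1 × 14.007 = 14.007
Sum: 14×12.011 + 3×18.998 + 8×1.008 + 1×14.007 = 247.219 → 247.22 g/mol.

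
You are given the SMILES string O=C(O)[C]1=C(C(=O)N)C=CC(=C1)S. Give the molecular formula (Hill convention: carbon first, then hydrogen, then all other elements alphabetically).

C8H7NO3S

Walk through each heavy atom and fill implicit hydrogens from standard valence (C 4, N 3, O 2, S 2, halogen 1):
  atom 1: O, bond orders sum to 2 (valence 2) → 0 H
  atom 2: C, bond orders sum to 4 (valence 4) → 0 H
  atom 3: O, bond orders sum to 1 (valence 2) → 1 H
  atom 4: C with explicit H count 0
  atom 5: C, bond orders sum to 4 (valence 4) → 0 H
  atom 6: C, bond orders sum to 4 (valence 4) → 0 H
  atom 7: O, bond orders sum to 2 (valence 2) → 0 H
  atom 8: N, bond orders sum to 1 (valence 3) → 2 H
  atom 9: C, bond orders sum to 3 (valence 4) → 1 H
  atom 10: C, bond orders sum to 3 (valence 4) → 1 H
  atom 11: C, bond orders sum to 4 (valence 4) → 0 H
  atom 12: C, bond orders sum to 3 (valence 4) → 1 H
  atom 13: S, bond orders sum to 1 (valence 2) → 1 H
Totals → C:8, H:7, N:1, O:3, S:1.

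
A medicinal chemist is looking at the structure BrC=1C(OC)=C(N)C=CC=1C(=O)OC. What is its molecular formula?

Walk through each heavy atom and fill implicit hydrogens from standard valence (C 4, N 3, O 2, S 2, halogen 1):
  atom 1: Br (halogen, monovalent) → 0 H
  atom 2: C, bond orders sum to 4 (valence 4) → 0 H
  atom 3: C, bond orders sum to 4 (valence 4) → 0 H
  atom 4: O, bond orders sum to 2 (valence 2) → 0 H
  atom 5: C, bond orders sum to 1 (valence 4) → 3 H
  atom 6: C, bond orders sum to 4 (valence 4) → 0 H
  atom 7: N, bond orders sum to 1 (valence 3) → 2 H
  atom 8: C, bond orders sum to 3 (valence 4) → 1 H
  atom 9: C, bond orders sum to 3 (valence 4) → 1 H
  atom 10: C, bond orders sum to 4 (valence 4) → 0 H
  atom 11: C, bond orders sum to 4 (valence 4) → 0 H
  atom 12: O, bond orders sum to 2 (valence 2) → 0 H
  atom 13: O, bond orders sum to 2 (valence 2) → 0 H
  atom 14: C, bond orders sum to 1 (valence 4) → 3 H
Totals → C:9, H:10, Br:1, N:1, O:3.
In Hill order: C9H10BrNO3.

C9H10BrNO3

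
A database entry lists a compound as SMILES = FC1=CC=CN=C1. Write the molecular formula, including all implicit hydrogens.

Walk through each heavy atom and fill implicit hydrogens from standard valence (C 4, N 3, O 2, S 2, halogen 1):
  atom 1: F (halogen, monovalent) → 0 H
  atom 2: C, bond orders sum to 4 (valence 4) → 0 H
  atom 3: C, bond orders sum to 3 (valence 4) → 1 H
  atom 4: C, bond orders sum to 3 (valence 4) → 1 H
  atom 5: C, bond orders sum to 3 (valence 4) → 1 H
  atom 6: N, bond orders sum to 3 (valence 3) → 0 H
  atom 7: C, bond orders sum to 3 (valence 4) → 1 H
Totals → C:5, H:4, F:1, N:1.

C5H4FN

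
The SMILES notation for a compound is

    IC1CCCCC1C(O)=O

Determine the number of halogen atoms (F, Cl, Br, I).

Halogen atoms appear at heavy-atom position 1 (1×I).
Other groups present: 1 carboxylic acid.
Halogen count: 1.

1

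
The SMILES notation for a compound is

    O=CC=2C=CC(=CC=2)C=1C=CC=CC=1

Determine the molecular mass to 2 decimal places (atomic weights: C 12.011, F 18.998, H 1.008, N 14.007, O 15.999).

First, the molecular formula is C13H10O (counting implicit H from valence).
  C: 13 × 12.011 = 156.143
  H: 10 × 1.008 = 10.080
  O: 1 × 15.999 = 15.999
Sum: 13×12.011 + 10×1.008 + 1×15.999 = 182.222 → 182.22 g/mol.

182.22 g/mol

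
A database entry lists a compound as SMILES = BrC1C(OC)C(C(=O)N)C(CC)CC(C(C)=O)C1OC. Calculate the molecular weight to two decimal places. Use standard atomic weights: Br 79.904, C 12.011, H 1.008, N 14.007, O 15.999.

First, the molecular formula is C14H24BrNO4 (counting implicit H from valence).
  Br: 1 × 79.904 = 79.904
  C: 14 × 12.011 = 168.154
  H: 24 × 1.008 = 24.192
  N: 1 × 14.007 = 14.007
  O: 4 × 15.999 = 63.996
Sum: 1×79.904 + 14×12.011 + 24×1.008 + 1×14.007 + 4×15.999 = 350.253 → 350.25 g/mol.

350.25 g/mol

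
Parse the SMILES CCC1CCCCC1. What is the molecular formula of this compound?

C8H16

Walk through each heavy atom and fill implicit hydrogens from standard valence (C 4, N 3, O 2, S 2, halogen 1):
  atom 1: C, bond orders sum to 1 (valence 4) → 3 H
  atom 2: C, bond orders sum to 2 (valence 4) → 2 H
  atom 3: C, bond orders sum to 3 (valence 4) → 1 H
  atom 4: C, bond orders sum to 2 (valence 4) → 2 H
  atom 5: C, bond orders sum to 2 (valence 4) → 2 H
  atom 6: C, bond orders sum to 2 (valence 4) → 2 H
  atom 7: C, bond orders sum to 2 (valence 4) → 2 H
  atom 8: C, bond orders sum to 2 (valence 4) → 2 H
Totals → C:8, H:16.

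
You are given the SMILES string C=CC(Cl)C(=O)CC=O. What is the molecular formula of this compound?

C6H7ClO2

Walk through each heavy atom and fill implicit hydrogens from standard valence (C 4, N 3, O 2, S 2, halogen 1):
  atom 1: C, bond orders sum to 2 (valence 4) → 2 H
  atom 2: C, bond orders sum to 3 (valence 4) → 1 H
  atom 3: C, bond orders sum to 3 (valence 4) → 1 H
  atom 4: Cl (halogen, monovalent) → 0 H
  atom 5: C, bond orders sum to 4 (valence 4) → 0 H
  atom 6: O, bond orders sum to 2 (valence 2) → 0 H
  atom 7: C, bond orders sum to 2 (valence 4) → 2 H
  atom 8: C, bond orders sum to 3 (valence 4) → 1 H
  atom 9: O, bond orders sum to 2 (valence 2) → 0 H
Totals → C:6, H:7, Cl:1, O:2.
In Hill order: C6H7ClO2.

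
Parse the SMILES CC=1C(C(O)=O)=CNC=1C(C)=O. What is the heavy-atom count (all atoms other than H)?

Every atom symbol written in the SMILES (organic subset) is one heavy atom; implicit H are not written.
Heavy atoms by element → C:8, N:1, O:3.
Total: 12.

12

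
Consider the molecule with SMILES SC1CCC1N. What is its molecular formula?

C4H9NS

Walk through each heavy atom and fill implicit hydrogens from standard valence (C 4, N 3, O 2, S 2, halogen 1):
  atom 1: S, bond orders sum to 1 (valence 2) → 1 H
  atom 2: C, bond orders sum to 3 (valence 4) → 1 H
  atom 3: C, bond orders sum to 2 (valence 4) → 2 H
  atom 4: C, bond orders sum to 2 (valence 4) → 2 H
  atom 5: C, bond orders sum to 3 (valence 4) → 1 H
  atom 6: N, bond orders sum to 1 (valence 3) → 2 H
Totals → C:4, H:9, N:1, S:1.
In Hill order: C4H9NS.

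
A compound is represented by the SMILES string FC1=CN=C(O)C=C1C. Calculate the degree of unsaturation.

4

Degree of unsaturation = (number of rings) + (number of π bonds).
Ring closures in the SMILES: 1.
π bonds: 3 double bonds (each 1 DoU) → 3 DoU from unsaturation.
Total DoU = 1 + 3 = 4.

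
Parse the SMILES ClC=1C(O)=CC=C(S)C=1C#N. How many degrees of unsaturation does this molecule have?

6

Degree of unsaturation = (number of rings) + (number of π bonds).
Ring closures in the SMILES: 1.
π bonds: 3 double bonds (each 1 DoU), 1 triple bond (each 2 DoU) → 5 DoU from unsaturation.
Total DoU = 1 + 5 = 6.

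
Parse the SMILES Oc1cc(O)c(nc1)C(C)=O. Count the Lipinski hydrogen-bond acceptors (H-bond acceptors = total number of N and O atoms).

4

N atoms: 1; O atoms: 3.
Lipinski HBA = 1 + 3 = 4.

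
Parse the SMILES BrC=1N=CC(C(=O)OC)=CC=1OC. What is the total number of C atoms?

8

Count every carbon token in the SMILES (each C, including those in ring-closure positions and inside branches).
Carbon count: 8.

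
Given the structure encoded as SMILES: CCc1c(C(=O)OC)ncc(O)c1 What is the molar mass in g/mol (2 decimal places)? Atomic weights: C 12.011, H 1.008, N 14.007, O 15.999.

181.19 g/mol

First, the molecular formula is C9H11NO3 (counting implicit H from valence).
  C: 9 × 12.011 = 108.099
  H: 11 × 1.008 = 11.088
  N: 1 × 14.007 = 14.007
  O: 3 × 15.999 = 47.997
Sum: 9×12.011 + 11×1.008 + 1×14.007 + 3×15.999 = 181.191 → 181.19 g/mol.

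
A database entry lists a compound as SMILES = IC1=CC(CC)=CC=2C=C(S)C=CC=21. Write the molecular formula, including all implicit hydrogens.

Walk through each heavy atom and fill implicit hydrogens from standard valence (C 4, N 3, O 2, S 2, halogen 1):
  atom 1: I (halogen, monovalent) → 0 H
  atom 2: C, bond orders sum to 4 (valence 4) → 0 H
  atom 3: C, bond orders sum to 3 (valence 4) → 1 H
  atom 4: C, bond orders sum to 4 (valence 4) → 0 H
  atom 5: C, bond orders sum to 2 (valence 4) → 2 H
  atom 6: C, bond orders sum to 1 (valence 4) → 3 H
  atom 7: C, bond orders sum to 3 (valence 4) → 1 H
  atom 8: C, bond orders sum to 4 (valence 4) → 0 H
  atom 9: C, bond orders sum to 3 (valence 4) → 1 H
  atom 10: C, bond orders sum to 4 (valence 4) → 0 H
  atom 11: S, bond orders sum to 1 (valence 2) → 1 H
  atom 12: C, bond orders sum to 3 (valence 4) → 1 H
  atom 13: C, bond orders sum to 3 (valence 4) → 1 H
  atom 14: C, bond orders sum to 4 (valence 4) → 0 H
Totals → C:12, H:11, I:1, S:1.

C12H11IS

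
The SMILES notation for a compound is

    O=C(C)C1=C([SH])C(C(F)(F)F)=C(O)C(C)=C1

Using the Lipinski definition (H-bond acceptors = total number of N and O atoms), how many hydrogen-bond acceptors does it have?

N atoms: 0; O atoms: 2.
Lipinski HBA = 0 + 2 = 2.

2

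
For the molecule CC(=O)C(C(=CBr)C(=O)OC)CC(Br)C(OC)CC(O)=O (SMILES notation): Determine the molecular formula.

Walk through each heavy atom and fill implicit hydrogens from standard valence (C 4, N 3, O 2, S 2, halogen 1):
  atom 1: C, bond orders sum to 1 (valence 4) → 3 H
  atom 2: C, bond orders sum to 4 (valence 4) → 0 H
  atom 3: O, bond orders sum to 2 (valence 2) → 0 H
  atom 4: C, bond orders sum to 3 (valence 4) → 1 H
  atom 5: C, bond orders sum to 4 (valence 4) → 0 H
  atom 6: C, bond orders sum to 3 (valence 4) → 1 H
  atom 7: Br (halogen, monovalent) → 0 H
  atom 8: C, bond orders sum to 4 (valence 4) → 0 H
  atom 9: O, bond orders sum to 2 (valence 2) → 0 H
  atom 10: O, bond orders sum to 2 (valence 2) → 0 H
  atom 11: C, bond orders sum to 1 (valence 4) → 3 H
  atom 12: C, bond orders sum to 2 (valence 4) → 2 H
  atom 13: C, bond orders sum to 3 (valence 4) → 1 H
  atom 14: Br (halogen, monovalent) → 0 H
  atom 15: C, bond orders sum to 3 (valence 4) → 1 H
  atom 16: O, bond orders sum to 2 (valence 2) → 0 H
  atom 17: C, bond orders sum to 1 (valence 4) → 3 H
  atom 18: C, bond orders sum to 2 (valence 4) → 2 H
  atom 19: C, bond orders sum to 4 (valence 4) → 0 H
  atom 20: O, bond orders sum to 1 (valence 2) → 1 H
  atom 21: O, bond orders sum to 2 (valence 2) → 0 H
Totals → C:13, H:18, Br:2, O:6.

C13H18Br2O6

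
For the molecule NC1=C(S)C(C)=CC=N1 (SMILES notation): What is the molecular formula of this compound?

Walk through each heavy atom and fill implicit hydrogens from standard valence (C 4, N 3, O 2, S 2, halogen 1):
  atom 1: N, bond orders sum to 1 (valence 3) → 2 H
  atom 2: C, bond orders sum to 4 (valence 4) → 0 H
  atom 3: C, bond orders sum to 4 (valence 4) → 0 H
  atom 4: S, bond orders sum to 1 (valence 2) → 1 H
  atom 5: C, bond orders sum to 4 (valence 4) → 0 H
  atom 6: C, bond orders sum to 1 (valence 4) → 3 H
  atom 7: C, bond orders sum to 3 (valence 4) → 1 H
  atom 8: C, bond orders sum to 3 (valence 4) → 1 H
  atom 9: N, bond orders sum to 3 (valence 3) → 0 H
Totals → C:6, H:8, N:2, S:1.
In Hill order: C6H8N2S.

C6H8N2S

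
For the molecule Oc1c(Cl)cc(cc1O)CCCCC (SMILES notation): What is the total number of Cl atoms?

1

Scan the SMILES for Cl atoms (remember two-letter symbols like Cl and Br are single atoms).
Chlorine count: 1.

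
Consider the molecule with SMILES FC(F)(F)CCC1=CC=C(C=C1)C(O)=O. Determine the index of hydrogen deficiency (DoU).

5

Degree of unsaturation = (number of rings) + (number of π bonds).
Ring closures in the SMILES: 1.
π bonds: 4 double bonds (each 1 DoU) → 4 DoU from unsaturation.
Total DoU = 1 + 4 = 5.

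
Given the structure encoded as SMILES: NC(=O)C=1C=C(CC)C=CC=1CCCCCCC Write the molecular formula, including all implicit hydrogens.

C16H25NO

Walk through each heavy atom and fill implicit hydrogens from standard valence (C 4, N 3, O 2, S 2, halogen 1):
  atom 1: N, bond orders sum to 1 (valence 3) → 2 H
  atom 2: C, bond orders sum to 4 (valence 4) → 0 H
  atom 3: O, bond orders sum to 2 (valence 2) → 0 H
  atom 4: C, bond orders sum to 4 (valence 4) → 0 H
  atom 5: C, bond orders sum to 3 (valence 4) → 1 H
  atom 6: C, bond orders sum to 4 (valence 4) → 0 H
  atom 7: C, bond orders sum to 2 (valence 4) → 2 H
  atom 8: C, bond orders sum to 1 (valence 4) → 3 H
  atom 9: C, bond orders sum to 3 (valence 4) → 1 H
  atom 10: C, bond orders sum to 3 (valence 4) → 1 H
  atom 11: C, bond orders sum to 4 (valence 4) → 0 H
  atom 12: C, bond orders sum to 2 (valence 4) → 2 H
  atom 13: C, bond orders sum to 2 (valence 4) → 2 H
  atom 14: C, bond orders sum to 2 (valence 4) → 2 H
  atom 15: C, bond orders sum to 2 (valence 4) → 2 H
  atom 16: C, bond orders sum to 2 (valence 4) → 2 H
  atom 17: C, bond orders sum to 2 (valence 4) → 2 H
  atom 18: C, bond orders sum to 1 (valence 4) → 3 H
Totals → C:16, H:25, N:1, O:1.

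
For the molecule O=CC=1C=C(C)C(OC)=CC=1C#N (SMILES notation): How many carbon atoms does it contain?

10

Count every carbon token in the SMILES (each C, including those in ring-closure positions and inside branches).
Carbon count: 10.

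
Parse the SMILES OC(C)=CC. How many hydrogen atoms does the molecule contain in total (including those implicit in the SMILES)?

8

Walk through each heavy atom and fill implicit hydrogens from standard valence (C 4, N 3, O 2, S 2, halogen 1):
  atom 1: O, bond orders sum to 1 (valence 2) → 1 H
  atom 2: C, bond orders sum to 4 (valence 4) → 0 H
  atom 3: C, bond orders sum to 1 (valence 4) → 3 H
  atom 4: C, bond orders sum to 3 (valence 4) → 1 H
  atom 5: C, bond orders sum to 1 (valence 4) → 3 H
Total hydrogens: 8.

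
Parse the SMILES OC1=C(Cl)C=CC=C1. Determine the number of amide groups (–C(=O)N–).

Scan the SMILES for the amide motif — none present.
Groups that are present: 1 hydroxyl.

0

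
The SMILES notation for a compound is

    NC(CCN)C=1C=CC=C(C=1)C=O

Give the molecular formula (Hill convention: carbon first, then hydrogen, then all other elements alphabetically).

Walk through each heavy atom and fill implicit hydrogens from standard valence (C 4, N 3, O 2, S 2, halogen 1):
  atom 1: N, bond orders sum to 1 (valence 3) → 2 H
  atom 2: C, bond orders sum to 3 (valence 4) → 1 H
  atom 3: C, bond orders sum to 2 (valence 4) → 2 H
  atom 4: C, bond orders sum to 2 (valence 4) → 2 H
  atom 5: N, bond orders sum to 1 (valence 3) → 2 H
  atom 6: C, bond orders sum to 4 (valence 4) → 0 H
  atom 7: C, bond orders sum to 3 (valence 4) → 1 H
  atom 8: C, bond orders sum to 3 (valence 4) → 1 H
  atom 9: C, bond orders sum to 3 (valence 4) → 1 H
  atom 10: C, bond orders sum to 4 (valence 4) → 0 H
  atom 11: C, bond orders sum to 3 (valence 4) → 1 H
  atom 12: C, bond orders sum to 3 (valence 4) → 1 H
  atom 13: O, bond orders sum to 2 (valence 2) → 0 H
Totals → C:10, H:14, N:2, O:1.
In Hill order: C10H14N2O.

C10H14N2O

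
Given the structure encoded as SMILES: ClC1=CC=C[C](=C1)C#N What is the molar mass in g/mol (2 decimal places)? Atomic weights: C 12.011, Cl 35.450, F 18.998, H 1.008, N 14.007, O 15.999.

First, the molecular formula is C7H4ClN (counting implicit H from valence).
  C: 7 × 12.011 = 84.077
  Cl: 1 × 35.450 = 35.450
  H: 4 × 1.008 = 4.032
  N: 1 × 14.007 = 14.007
Sum: 7×12.011 + 1×35.450 + 4×1.008 + 1×14.007 = 137.566 → 137.57 g/mol.

137.57 g/mol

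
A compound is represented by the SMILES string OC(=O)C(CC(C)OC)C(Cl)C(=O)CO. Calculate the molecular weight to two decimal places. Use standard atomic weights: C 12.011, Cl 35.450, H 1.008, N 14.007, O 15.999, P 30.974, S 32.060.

238.66 g/mol

First, the molecular formula is C9H15ClO5 (counting implicit H from valence).
  C: 9 × 12.011 = 108.099
  Cl: 1 × 35.450 = 35.450
  H: 15 × 1.008 = 15.120
  O: 5 × 15.999 = 79.995
Sum: 9×12.011 + 1×35.450 + 15×1.008 + 5×15.999 = 238.664 → 238.66 g/mol.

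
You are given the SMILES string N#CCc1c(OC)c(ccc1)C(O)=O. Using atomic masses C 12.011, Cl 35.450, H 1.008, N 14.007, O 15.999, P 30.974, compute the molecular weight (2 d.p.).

191.19 g/mol

First, the molecular formula is C10H9NO3 (counting implicit H from valence).
  C: 10 × 12.011 = 120.110
  H: 9 × 1.008 = 9.072
  N: 1 × 14.007 = 14.007
  O: 3 × 15.999 = 47.997
Sum: 10×12.011 + 9×1.008 + 1×14.007 + 3×15.999 = 191.186 → 191.19 g/mol.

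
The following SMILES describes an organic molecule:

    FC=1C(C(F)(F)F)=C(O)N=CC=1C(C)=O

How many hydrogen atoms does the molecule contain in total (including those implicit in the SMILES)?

5

Walk through each heavy atom and fill implicit hydrogens from standard valence (C 4, N 3, O 2, S 2, halogen 1):
  atom 1: F (halogen, monovalent) → 0 H
  atom 2: C, bond orders sum to 4 (valence 4) → 0 H
  atom 3: C, bond orders sum to 4 (valence 4) → 0 H
  atom 4: C, bond orders sum to 4 (valence 4) → 0 H
  atom 5: F (halogen, monovalent) → 0 H
  atom 6: F (halogen, monovalent) → 0 H
  atom 7: F (halogen, monovalent) → 0 H
  atom 8: C, bond orders sum to 4 (valence 4) → 0 H
  atom 9: O, bond orders sum to 1 (valence 2) → 1 H
  atom 10: N, bond orders sum to 3 (valence 3) → 0 H
  atom 11: C, bond orders sum to 3 (valence 4) → 1 H
  atom 12: C, bond orders sum to 4 (valence 4) → 0 H
  atom 13: C, bond orders sum to 4 (valence 4) → 0 H
  atom 14: C, bond orders sum to 1 (valence 4) → 3 H
  atom 15: O, bond orders sum to 2 (valence 2) → 0 H
Total hydrogens: 5.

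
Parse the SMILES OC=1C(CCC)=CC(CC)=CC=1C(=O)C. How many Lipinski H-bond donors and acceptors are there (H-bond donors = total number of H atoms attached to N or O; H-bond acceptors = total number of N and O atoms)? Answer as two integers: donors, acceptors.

1, 2

Donors: find every N or O and count the H atoms it carries.
  atom 1 (O): bond orders sum to 1 → 1 H
  atom 14 (O): bond orders sum to 2 → 0 H
Lipinski HBD = 1.
Acceptors: N atoms = 0, O atoms = 2 → HBA = 2.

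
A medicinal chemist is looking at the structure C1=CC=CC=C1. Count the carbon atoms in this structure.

6

Count every carbon token in the SMILES (each C, including those in ring-closure positions and inside branches).
Carbon count: 6.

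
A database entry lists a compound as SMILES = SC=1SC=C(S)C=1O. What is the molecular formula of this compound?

Walk through each heavy atom and fill implicit hydrogens from standard valence (C 4, N 3, O 2, S 2, halogen 1):
  atom 1: S, bond orders sum to 1 (valence 2) → 1 H
  atom 2: C, bond orders sum to 4 (valence 4) → 0 H
  atom 3: S, bond orders sum to 2 (valence 2) → 0 H
  atom 4: C, bond orders sum to 3 (valence 4) → 1 H
  atom 5: C, bond orders sum to 4 (valence 4) → 0 H
  atom 6: S, bond orders sum to 1 (valence 2) → 1 H
  atom 7: C, bond orders sum to 4 (valence 4) → 0 H
  atom 8: O, bond orders sum to 1 (valence 2) → 1 H
Totals → C:4, H:4, O:1, S:3.

C4H4OS3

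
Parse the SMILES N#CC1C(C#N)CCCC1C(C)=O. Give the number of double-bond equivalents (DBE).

Molecular formula: C10H12N2O.
DoU = (2C + 2 + N − H − X) / 2, where X is the halogen count and O/S are ignored.
    = (2·10 + 2 + 2 − 12 − 0) / 2 = 12 / 2 = 6.

6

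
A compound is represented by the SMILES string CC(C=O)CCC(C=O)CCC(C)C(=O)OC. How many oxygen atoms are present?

4

Scan the SMILES for O atoms (remember two-letter symbols like Cl and Br are single atoms).
Oxygen count: 4.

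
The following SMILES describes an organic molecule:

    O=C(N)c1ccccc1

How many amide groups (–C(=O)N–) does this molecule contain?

The amide motif appears at heavy-atom position 2 in the SMILES.
Amide count: 1.

1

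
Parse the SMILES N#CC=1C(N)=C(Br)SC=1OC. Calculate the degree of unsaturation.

Molecular formula: C6H5BrN2OS.
DoU = (2C + 2 + N − H − X) / 2, where X is the halogen count and O/S are ignored.
    = (2·6 + 2 + 2 − 5 − 1) / 2 = 10 / 2 = 5.

5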